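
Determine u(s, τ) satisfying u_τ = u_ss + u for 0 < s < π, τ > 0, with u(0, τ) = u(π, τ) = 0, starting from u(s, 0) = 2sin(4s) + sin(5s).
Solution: Substitute u = exp(τ)w.
Then u_τ = exp(τ)(w_τ + w), u_ss = exp(τ)w_ss; substituting and dividing by exp(τ), the lower-order terms cancel: w_τ = w_ss (standard heat equation).
Data for w: w(s,0) = u(s,0) = 2sin(4s) + sin(5s). The boundary conditions carry over: w(0,τ) = w(π,τ) = 0.
Separating variables: w = Σ c_n exp(-n²τ) sin(ns). From w(s,0) = 2sin(4s) + sin(5s): c_4=2, c_5=1.
So w(s,τ) = 2exp(-16τ)sin(4s) + exp(-25τ)sin(5s), and u(s,τ) = exp(τ)w(s,τ).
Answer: u(s, τ) = 2exp(-15τ)sin(4s) + exp(-24τ)sin(5s)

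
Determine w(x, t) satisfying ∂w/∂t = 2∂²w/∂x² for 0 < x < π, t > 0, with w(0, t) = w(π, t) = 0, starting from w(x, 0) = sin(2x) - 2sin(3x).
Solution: Separating variables: w = Σ c_n exp(-2n²t) sin(nx). From w(x,0) = sin(2x) - 2sin(3x): c_2=1, c_3=-2.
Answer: w(x, t) = exp(-8t)sin(2x) - 2exp(-18t)sin(3x)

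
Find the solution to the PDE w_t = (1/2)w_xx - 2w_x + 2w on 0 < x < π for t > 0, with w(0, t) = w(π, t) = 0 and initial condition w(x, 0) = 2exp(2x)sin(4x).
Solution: Substitute w = exp(2x)u.
Then w_x = exp(2x)(u_x + 2u), w_xx = exp(2x)(u_xx + 4u_x + 4u), w_t = exp(2x)u_t; substituting and dividing by exp(2x), the lower-order terms cancel: u_t = (1/2)u_xx (standard heat equation).
Data for u: u(x,0) = exp(-2x)w(x,0) = 2sin(4x). The boundary conditions carry over: u(0,t) = u(π,t) = 0.
Separating variables: u = Σ c_n exp(-n²t/2) sin(nx). From u(x,0) = 2sin(4x): c_4=2.
So u(x,t) = 2exp(-8t)sin(4x), and w(x,t) = exp(2x)u(x,t).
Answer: w(x, t) = 2exp(-8t)exp(2x)sin(4x)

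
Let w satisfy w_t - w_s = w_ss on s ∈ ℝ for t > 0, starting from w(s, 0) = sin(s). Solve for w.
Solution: Moving frame: η = s + t, σ = t, w = u(η,σ), so w_t = u_σ + u_η and w_ss = u_ηη.
Hence w_t - w_s = u_σ and the PDE becomes the heat equation u_σ = u_ηη on η ∈ ℝ.
Initial data: u(η,0) = w(η,0) = sin(η). Each mode sin(nη) decays as exp(-n²σ) on ℝ, so u(η,σ) = Σ c_n exp(-n²σ) sin(nη) with c_1=1: u(η,σ) = exp(-σ)sin(η).
Substituting back: w(s,t) = u(s + t, t).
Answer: w(s, t) = exp(-t)sin(s + t)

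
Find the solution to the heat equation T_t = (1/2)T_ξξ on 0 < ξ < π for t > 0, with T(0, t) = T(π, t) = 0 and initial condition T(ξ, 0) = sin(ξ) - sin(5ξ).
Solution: Using separation of variables T = X(ξ)G(t):
Eigenfunctions: sin(nξ), n = 1, 2, 3, ...
General solution: T(ξ, t) = Σ c_n sin(nξ) exp(-n² t/2)
Matching T(ξ,0) = sin(ξ) - sin(5ξ) term by term: c_1=1, c_5=-1.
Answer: T(ξ, t) = exp(-t/2)sin(ξ) - exp(-25t/2)sin(5ξ)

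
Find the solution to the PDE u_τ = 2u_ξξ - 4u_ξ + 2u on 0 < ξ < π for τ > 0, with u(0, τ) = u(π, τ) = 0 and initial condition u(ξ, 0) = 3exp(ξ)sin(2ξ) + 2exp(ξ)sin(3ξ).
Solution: Substitute u = exp(ξ)w.
Then u_ξ = exp(ξ)(w_ξ + w), u_ξξ = exp(ξ)(w_ξξ + 2w_ξ + w), u_τ = exp(ξ)w_τ; substituting and dividing by exp(ξ), the lower-order terms cancel: w_τ = 2w_ξξ (standard heat equation).
Data for w: w(ξ,0) = exp(-ξ)u(ξ,0) = 3sin(2ξ) + 2sin(3ξ). The boundary conditions carry over: w(0,τ) = w(π,τ) = 0.
Separating variables: w = Σ c_n exp(-2n²τ) sin(nξ). From w(ξ,0) = 3sin(2ξ) + 2sin(3ξ): c_2=3, c_3=2.
So w(ξ,τ) = 3exp(-8τ)sin(2ξ) + 2exp(-18τ)sin(3ξ), and u(ξ,τ) = exp(ξ)w(ξ,τ).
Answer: u(ξ, τ) = 3exp(ξ)exp(-8τ)sin(2ξ) + 2exp(ξ)exp(-18τ)sin(3ξ)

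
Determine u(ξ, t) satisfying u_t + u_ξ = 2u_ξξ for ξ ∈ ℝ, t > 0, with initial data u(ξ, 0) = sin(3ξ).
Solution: Change to a moving frame: let η = ξ - t, σ = t and write u(ξ,t) = w(η,σ).
By the chain rule u_t = w_σ - w_η, u_ξ = w_η, u_ξξ = w_ηη.
Then u_t + u_ξ = w_σ: the advection term cancels and the PDE becomes the heat equation w_σ = 2w_ηη on η ∈ ℝ.
Initial data: w(η,0) = u(η,0) = sin(3η).
On η ∈ ℝ each mode satisfies (sin(nη))″ = -n² sin(nη), so exp(-2n²σ) sin(nη) solves the heat equation; by superposition w(η,σ) = Σ c_n exp(-2n²σ) sin(nη).
Reading off the coefficients: c_3=1, so w(η,σ) = exp(-18σ)sin(3η).
Substituting back η = ξ - t, σ = t: u(ξ,t) = w(ξ - t, t).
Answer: u(ξ, t) = -exp(-18t)sin(3t - 3ξ)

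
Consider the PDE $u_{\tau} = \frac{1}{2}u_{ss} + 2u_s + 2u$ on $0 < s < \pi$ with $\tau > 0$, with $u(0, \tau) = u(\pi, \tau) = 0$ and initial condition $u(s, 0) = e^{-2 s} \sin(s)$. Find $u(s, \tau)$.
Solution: Substitute $u = e^{-2s}w$.
Then $u_s = e^{-2s}(w_s - 2w)$, $u_{ss} = e^{-2s}(w_{ss} - 4w_s + 4w)$, $u_{\tau} = e^{-2s}w_{\tau}$; substituting and dividing by $e^{-2s}$, the lower-order terms cancel: $w_{\tau} = \frac{1}{2}w_{ss}$ (standard heat equation).
Data for $w$: $w(s,0) = e^{2s}u(s,0) = \sin(s)$. The boundary conditions carry over: $w(0,\tau) = w(\pi,\tau) = 0$.
Separating variables: $w = \sum c_n e^{-n^2\tau/2} \sin(ns)$. From $w(s,0) = \sin(s)$: $c_1=1$.
So $w(s,\tau) = e^{-\tau/2} \sin(s)$, and $u(s,\tau) = e^{-2s}w(s,\tau)$.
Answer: $u(s, \tau) = e^{-\tau/2} e^{-2 s} \sin(s)$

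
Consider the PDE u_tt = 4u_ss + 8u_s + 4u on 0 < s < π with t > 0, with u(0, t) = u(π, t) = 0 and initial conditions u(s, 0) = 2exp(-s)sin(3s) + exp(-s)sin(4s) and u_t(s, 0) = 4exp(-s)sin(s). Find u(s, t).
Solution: Substitute u = exp(-s)w.
Then u_s = exp(-s)(w_s - w), u_ss = exp(-s)(w_ss - 2w_s + w), u_tt = exp(-s)w_tt; substituting and dividing by exp(-s), the lower-order terms cancel: w_tt = 4w_ss (standard wave equation).
Data for w: w(s,0) = exp(s)u(s,0) = 2sin(3s) + sin(4s); w_t(s,0) = exp(s)u_t(s,0) = 4sin(s). The boundary conditions carry over: w(0,t) = w(π,t) = 0.
Separating variables: w = Σ [A_n cos(ω_n t) + B_n sin(ω_n t)] sin(ns), ω_n = 2n. From ICs (B_n = velocity coefficient / ω_n): A_3=2, A_4=1, B_1=2.
So w(s,t) = 2sin(s)sin(2t) + 2sin(3s)cos(6t) + sin(4s)cos(8t), and u(s,t) = exp(-s)w(s,t).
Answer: u(s, t) = 2exp(-s)sin(s)sin(2t) + 2exp(-s)sin(3s)cos(6t) + exp(-s)sin(4s)cos(8t)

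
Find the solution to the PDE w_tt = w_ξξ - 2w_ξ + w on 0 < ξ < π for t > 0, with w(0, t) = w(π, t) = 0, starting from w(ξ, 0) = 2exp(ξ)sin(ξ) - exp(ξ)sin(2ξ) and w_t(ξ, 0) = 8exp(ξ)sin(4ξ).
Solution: Substitute w = exp(ξ)u.
Then w_ξ = exp(ξ)(u_ξ + u), w_ξξ = exp(ξ)(u_ξξ + 2u_ξ + u), w_tt = exp(ξ)u_tt; substituting and dividing by exp(ξ), the lower-order terms cancel: u_tt = u_ξξ (standard wave equation).
Data for u: u(ξ,0) = exp(-ξ)w(ξ,0) = 2sin(ξ) - sin(2ξ); u_t(ξ,0) = exp(-ξ)w_t(ξ,0) = 8sin(4ξ). The boundary conditions carry over: u(0,t) = u(π,t) = 0.
Separating variables: u = Σ [A_n cos(ω_n t) + B_n sin(ω_n t)] sin(nξ), ω_n = n. From ICs (B_n = velocity coefficient / ω_n): A_1=2, A_2=-1, B_4=2.
So u(ξ,t) = 2sin(4t)sin(4ξ) + 2sin(ξ)cos(t) - sin(2ξ)cos(2t), and w(ξ,t) = exp(ξ)u(ξ,t).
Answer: w(ξ, t) = 2exp(ξ)sin(4t)sin(4ξ) + 2exp(ξ)sin(ξ)cos(t) - exp(ξ)sin(2ξ)cos(2t)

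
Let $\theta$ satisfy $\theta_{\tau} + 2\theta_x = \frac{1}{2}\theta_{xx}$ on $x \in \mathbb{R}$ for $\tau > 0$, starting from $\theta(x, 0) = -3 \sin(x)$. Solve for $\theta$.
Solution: Change to a moving frame: let $\eta = x - 2\tau$, $\sigma = \tau$ and write $\theta(x,\tau) = u(\eta,\sigma)$.
By the chain rule $\theta_{\tau} = u_{\sigma} - 2u_{\eta}$, $\theta_x = u_{\eta}$, $\theta_{xx} = u_{\eta\eta}$.
Then $\theta_{\tau} + 2\theta_x = u_{\sigma}$: the advection term cancels and the PDE becomes the heat equation $u_{\sigma} = \frac{1}{2}u_{\eta\eta}$ on $\eta \in \mathbb{R}$.
Initial data: $u(\eta,0) = \theta(\eta,0) = -3 \sin(\eta)$.
On $\eta \in \mathbb{R}$ each mode satisfies $(\sin(n\eta))'' = -n^2 \sin(n\eta)$, so $e^{-n^2\sigma/2} \sin(n\eta)$ solves the heat equation; by superposition $u(\eta,\sigma) = \sum c_n e^{-n^2\sigma/2} \sin(n\eta)$.
Reading off the coefficients: $c_1=-3$, so $u(\eta,\sigma) = -3 e^{-\sigma/2} \sin(\eta)$.
Substituting back $\eta = x - 2\tau$, $\sigma = \tau$: $\theta(x,\tau) = u(x - 2\tau, \tau)$.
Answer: $\theta(x, \tau) = 3 e^{-\tau/2} \sin(2 \tau - x)$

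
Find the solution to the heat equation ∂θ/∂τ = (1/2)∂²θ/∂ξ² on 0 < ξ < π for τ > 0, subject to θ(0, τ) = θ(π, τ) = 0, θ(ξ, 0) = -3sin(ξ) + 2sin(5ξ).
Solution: Using separation of variables θ = X(ξ)G(τ):
Eigenfunctions: sin(nξ), n = 1, 2, 3, ...
General solution: θ(ξ, τ) = Σ c_n sin(nξ) exp(-n² τ/2)
Matching θ(ξ,0) = -3sin(ξ) + 2sin(5ξ) term by term: c_1=-3, c_5=2.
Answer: θ(ξ, τ) = -3exp(-τ/2)sin(ξ) + 2exp(-25τ/2)sin(5ξ)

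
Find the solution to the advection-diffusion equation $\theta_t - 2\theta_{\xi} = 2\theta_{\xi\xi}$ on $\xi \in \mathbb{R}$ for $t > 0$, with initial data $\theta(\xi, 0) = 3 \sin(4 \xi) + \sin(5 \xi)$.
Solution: Moving frame: $\eta = \xi + 2t$, $\sigma = t$, $\theta = u(\eta,\sigma)$, so $\theta_t = u_{\sigma} + 2u_{\eta}$ and $\theta_{\xi\xi} = u_{\eta\eta}$.
Hence $\theta_t - 2\theta_{\xi} = u_{\sigma}$ and the PDE becomes the heat equation $u_{\sigma} = 2u_{\eta\eta}$ on $\eta \in \mathbb{R}$.
Initial data: $u(\eta,0) = \theta(\eta,0) = 3 \sin(4 \eta) + \sin(5 \eta)$. Each mode $\sin(n\eta)$ decays as $e^{-2n^2\sigma}$ on $\mathbb{R}$, so $u(\eta,\sigma) = \sum c_n e^{-2n^2\sigma} \sin(n\eta)$ with $c_4=3, c_5=1$: $u(\eta,\sigma) = 3 e^{-32 \sigma} \sin(4 \eta) + e^{-50 \sigma} \sin(5 \eta)$.
Substituting back: $\theta(\xi,t) = u(\xi + 2t, t)$.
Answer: $\theta(\xi, t) = 3 e^{-32 t} \sin(4 \xi + 8 t) + e^{-50 t} \sin(5 \xi + 10 t)$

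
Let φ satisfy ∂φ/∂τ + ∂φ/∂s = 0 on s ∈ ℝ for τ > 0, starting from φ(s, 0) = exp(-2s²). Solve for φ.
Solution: By characteristics (ds/dτ = 1), φ(s,τ) = f(s - τ) with f = φ(·, 0).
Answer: φ(s, τ) = exp(-2(s - τ)²)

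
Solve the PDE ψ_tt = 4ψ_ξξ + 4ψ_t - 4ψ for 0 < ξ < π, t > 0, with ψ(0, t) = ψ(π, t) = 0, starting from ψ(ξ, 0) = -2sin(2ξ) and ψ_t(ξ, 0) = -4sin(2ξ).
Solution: Substitute ψ = exp(2t)u, i.e. u = exp(-2t)ψ.
By the product rule, ψ_t = exp(2t)(u_t + 2u), ψ_tt = exp(2t)(u_tt + 4u_t + 4u), ψ_ξξ = exp(2t)u_ξξ.
Substituting into the PDE and dividing by exp(2t): u_tt + 4u_t + 4u = 4u_ξξ + 4(u_t + 2u) - 4u.
The lower-order terms cancel, leaving the standard wave equation u_tt = 4u_ξξ.
Initial data for u: u(ξ,0) = ψ(ξ,0) = -2sin(2ξ); u_t(ξ,0) = ψ_t(ξ,0) - 2ψ(ξ,0) = 0. The boundary conditions carry over: u(0,t) = u(π,t) = 0.
Solve for u:
  Using separation of variables u = X(ξ)T(t):
  Eigenfunctions: sin(nξ), n = 1, 2, 3, ...
  General solution: u(ξ, t) = Σ [A_n cos(2n t) + B_n sin(2n t)] sin(nξ)
  From u(ξ,0) = -2sin(2ξ): A_2=-2. From u_t(ξ,0) = 0: all B_n = 0.
Hence u(ξ,t) = -2sin(2ξ)cos(4t).
Transform back: ψ(ξ,t) = exp(2t)u(ξ,t).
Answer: ψ(ξ, t) = -2exp(2t)sin(2ξ)cos(4t)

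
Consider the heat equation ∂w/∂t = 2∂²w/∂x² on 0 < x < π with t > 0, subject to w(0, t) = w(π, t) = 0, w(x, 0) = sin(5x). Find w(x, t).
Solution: Separating variables: w = Σ c_n exp(-2n²t) sin(nx). From w(x,0) = sin(5x): c_5=1.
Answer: w(x, t) = exp(-50t)sin(5x)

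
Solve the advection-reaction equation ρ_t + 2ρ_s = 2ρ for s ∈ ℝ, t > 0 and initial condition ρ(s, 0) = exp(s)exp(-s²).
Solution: Substitute ρ = exp(s)u, i.e. u = exp(-s)ρ.
By the product rule, ρ_s = exp(s)(u_s + u), ρ_t = exp(s)u_t.
Substituting into the PDE and dividing by exp(s): u_t + 2(u_s + u) = 2u.
The lower-order terms cancel, leaving the standard advection equation u_t + 2u_s = 0.
Initial data for u: u(s,0) = exp(-s)ρ(s,0) = exp(-s²).
Solve for u:
  By method of characteristics (waves move right with speed 2):
  Along characteristics s - 2t = const, u is constant, so u(s,t) = f(s - 2t) with f = u(·, 0).
Hence u(s,t) = exp(-(s - 2t)²).
Transform back: ρ(s,t) = exp(s)u(s,t).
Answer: ρ(s, t) = exp(s)exp(-(s - 2t)²)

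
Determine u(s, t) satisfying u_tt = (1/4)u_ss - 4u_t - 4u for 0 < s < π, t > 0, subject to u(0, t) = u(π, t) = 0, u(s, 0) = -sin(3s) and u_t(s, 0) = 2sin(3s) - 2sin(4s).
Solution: Substitute u = exp(-2t)w, i.e. w = exp(2t)u.
By the product rule, u_t = exp(-2t)(w_t - 2w), u_tt = exp(-2t)(w_tt - 4w_t + 4w), u_ss = exp(-2t)w_ss.
Substituting into the PDE and dividing by exp(-2t): w_tt - 4w_t + 4w = (1/4)w_ss - 4(w_t - 2w) - 4w.
The lower-order terms cancel, leaving the standard wave equation w_tt = (1/4)w_ss.
Initial data for w: w(s,0) = u(s,0) = -sin(3s); w_t(s,0) = u_t(s,0) + 2u(s,0) = -2sin(4s). The boundary conditions carry over: w(0,t) = w(π,t) = 0.
Solve for w:
  Using separation of variables w = X(s)T(t):
  Eigenfunctions: sin(ns), n = 1, 2, 3, ...
  General solution: w(s, t) = Σ [A_n cos(n t/2) + B_n sin(n t/2)] sin(ns)
  From w(s,0) = -sin(3s): A_3=-1. From w_t(s,0) = -2sin(4s), using w_t(s,0) = Σ ω_n B_n sin(ns) with ω_n = n/2: B_4 = (-2)/2 = -1.
Hence w(s,t) = -sin(3s)cos(3t/2) - sin(4s)sin(2t).
Transform back: u(s,t) = exp(-2t)w(s,t).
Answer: u(s, t) = -exp(-2t)sin(3s)cos(3t/2) - exp(-2t)sin(4s)sin(2t)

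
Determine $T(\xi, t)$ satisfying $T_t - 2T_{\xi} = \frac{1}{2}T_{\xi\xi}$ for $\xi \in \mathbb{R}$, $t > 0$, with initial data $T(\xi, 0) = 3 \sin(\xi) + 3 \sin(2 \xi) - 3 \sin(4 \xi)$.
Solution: Change to a moving frame: let $\eta = \xi + 2t$, $\sigma = t$ and write $T(\xi,t) = u(\eta,\sigma)$.
By the chain rule $T_t = u_{\sigma} + 2u_{\eta}$, $T_{\xi} = u_{\eta}$, $T_{\xi\xi} = u_{\eta\eta}$.
Then $T_t - 2T_{\xi} = u_{\sigma}$: the advection term cancels and the PDE becomes the heat equation $u_{\sigma} = \frac{1}{2}u_{\eta\eta}$ on $\eta \in \mathbb{R}$.
Initial data: $u(\eta,0) = T(\eta,0) = 3 \sin(\eta) + 3 \sin(2 \eta) - 3 \sin(4 \eta)$.
On $\eta \in \mathbb{R}$ each mode satisfies $(\sin(n\eta))'' = -n^2 \sin(n\eta)$, so $e^{-n^2\sigma/2} \sin(n\eta)$ solves the heat equation; by superposition $u(\eta,\sigma) = \sum c_n e^{-n^2\sigma/2} \sin(n\eta)$.
Reading off the coefficients: $c_1=3, c_2=3, c_4=-3$, so $u(\eta,\sigma) = 3 e^{-2 \sigma} \sin(2 \eta) - 3 e^{-8 \sigma} \sin(4 \eta) + 3 e^{-\sigma/2} \sin(\eta)$.
Substituting back $\eta = \xi + 2t$, $\sigma = t$: $T(\xi,t) = u(\xi + 2t, t)$.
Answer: $T(\xi, t) = 3 e^{-2 t} \sin(2 \xi + 4 t) - 3 e^{-8 t} \sin(4 \xi + 8 t) + 3 e^{-t/2} \sin(\xi + 2 t)$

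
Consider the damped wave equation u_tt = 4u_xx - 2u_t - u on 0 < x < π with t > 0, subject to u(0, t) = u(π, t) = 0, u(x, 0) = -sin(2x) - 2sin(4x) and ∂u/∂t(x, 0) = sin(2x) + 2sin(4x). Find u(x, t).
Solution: Substitute u = exp(-t)w, i.e. w = exp(t)u.
By the product rule, u_t = exp(-t)(w_t - w), u_tt = exp(-t)(w_tt - 2w_t + w), u_xx = exp(-t)w_xx.
Substituting into the PDE and dividing by exp(-t): w_tt - 2w_t + w = 4w_xx - 2(w_t - w) - w.
The lower-order terms cancel, leaving the standard wave equation w_tt = 4w_xx.
Initial data for w: w(x,0) = u(x,0) = -sin(2x) - 2sin(4x); w_t(x,0) = u_t(x,0) + u(x,0) = 0. The boundary conditions carry over: w(0,t) = w(π,t) = 0.
Solve for w:
  Using separation of variables w = X(x)T(t):
  Eigenfunctions: sin(nx), n = 1, 2, 3, ...
  General solution: w(x, t) = Σ [A_n cos(2n t) + B_n sin(2n t)] sin(nx)
  From w(x,0) = -sin(2x) - 2sin(4x): A_2=-1, A_4=-2. From w_t(x,0) = 0: all B_n = 0.
Hence w(x,t) = -sin(2x)cos(4t) - 2sin(4x)cos(8t).
Transform back: u(x,t) = exp(-t)w(x,t).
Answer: u(x, t) = -exp(-t)sin(2x)cos(4t) - 2exp(-t)sin(4x)cos(8t)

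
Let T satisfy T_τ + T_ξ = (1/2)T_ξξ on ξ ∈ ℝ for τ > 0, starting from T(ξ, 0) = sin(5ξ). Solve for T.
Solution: Moving frame: η = ξ - τ, σ = τ, T = u(η,σ), so T_τ = u_σ - u_η and T_ξξ = u_ηη.
Hence T_τ + T_ξ = u_σ and the PDE becomes the heat equation u_σ = (1/2)u_ηη on η ∈ ℝ.
Initial data: u(η,0) = T(η,0) = sin(5η). Each mode sin(nη) decays as exp(-n²σ/2) on ℝ, so u(η,σ) = Σ c_n exp(-n²σ/2) sin(nη) with c_5=1: u(η,σ) = exp(-25σ/2)sin(5η).
Substituting back: T(ξ,τ) = u(ξ - τ, τ).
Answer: T(ξ, τ) = exp(-25τ/2)sin(5ξ - 5τ)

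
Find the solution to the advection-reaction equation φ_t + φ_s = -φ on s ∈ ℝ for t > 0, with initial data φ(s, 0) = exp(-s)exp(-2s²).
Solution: Substitute φ = exp(-s)u, i.e. u = exp(s)φ.
By the product rule, φ_s = exp(-s)(u_s - u), φ_t = exp(-s)u_t.
Substituting into the PDE and dividing by exp(-s): u_t + (u_s - u) = -u.
The lower-order terms cancel, leaving the standard advection equation u_t + u_s = 0.
Initial data for u: u(s,0) = exp(s)φ(s,0) = exp(-2s²).
Solve for u:
  By method of characteristics (waves move right with speed 1):
  Along characteristics s - t = const, u is constant, so u(s,t) = f(s - t) with f = u(·, 0).
Hence u(s,t) = exp(-2(s - t)²).
Transform back: φ(s,t) = exp(-s)u(s,t).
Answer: φ(s, t) = exp(-s)exp(-2(s - t)²)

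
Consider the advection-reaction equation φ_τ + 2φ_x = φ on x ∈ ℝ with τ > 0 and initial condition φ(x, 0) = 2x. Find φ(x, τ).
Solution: Substitute φ = exp(τ)u, i.e. u = exp(-τ)φ.
By the product rule, φ_τ = exp(τ)(u_τ + u), φ_x = exp(τ)u_x.
Substituting into the PDE and dividing by exp(τ): u_τ + u + 2u_x = u.
The lower-order terms cancel, leaving the standard advection equation u_τ + 2u_x = 0.
Initial data for u: u(x,0) = φ(x,0) = 2x.
Solve for u:
  By method of characteristics (waves move right with speed 2):
  Along characteristics x - 2τ = const, u is constant, so u(x,τ) = f(x - 2τ) with f = u(·, 0).
Hence u(x,τ) = 2x - 4τ.
Transform back: φ(x,τ) = exp(τ)u(x,τ).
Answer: φ(x, τ) = 2xexp(τ) - 4τexp(τ)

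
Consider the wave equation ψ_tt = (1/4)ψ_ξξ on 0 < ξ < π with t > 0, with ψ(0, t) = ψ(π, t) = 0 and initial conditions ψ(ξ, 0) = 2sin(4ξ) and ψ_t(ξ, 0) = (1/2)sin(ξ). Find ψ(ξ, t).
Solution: Using separation of variables ψ = X(ξ)T(t):
Eigenfunctions: sin(nξ), n = 1, 2, 3, ...
General solution: ψ(ξ, t) = Σ [A_n cos(n t/2) + B_n sin(n t/2)] sin(nξ)
From ψ(ξ,0) = 2sin(4ξ): A_4=2. From ψ_t(ξ,0) = (1/2)sin(ξ), using ψ_t(ξ,0) = Σ ω_n B_n sin(nξ) with ω_n = n/2: B_1 = (1/2)/(1/2) = 1.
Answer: ψ(ξ, t) = sin(t/2)sin(ξ) + 2sin(4ξ)cos(2t)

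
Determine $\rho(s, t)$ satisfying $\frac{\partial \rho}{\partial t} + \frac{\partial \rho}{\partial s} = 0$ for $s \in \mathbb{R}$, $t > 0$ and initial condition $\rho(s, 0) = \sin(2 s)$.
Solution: By method of characteristics (waves move right with speed 1):
Along characteristics $s - t =$ const, $\rho$ is constant, so $\rho(s,t) = f(s - t)$ with $f = \rho( \cdot , 0)$.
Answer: $\rho(s, t) = \sin(2 s - 2 t)$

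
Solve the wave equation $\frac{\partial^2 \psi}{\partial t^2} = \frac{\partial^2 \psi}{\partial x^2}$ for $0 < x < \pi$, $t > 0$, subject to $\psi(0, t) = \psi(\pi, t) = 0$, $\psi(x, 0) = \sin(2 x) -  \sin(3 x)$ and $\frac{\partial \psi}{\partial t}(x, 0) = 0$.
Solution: Using separation of variables $\psi = X(x)T(t)$:
Eigenfunctions: $\sin(nx)$, $n = 1, 2, 3, \ldots$
General solution: $\psi(x, t) = \sum [A_n \cos(n t) + B_n \sin(n t)] \sin(nx)$
From $\psi(x,0) = \sin(2 x) - \sin(3 x)$: $A_2=1, A_3=-1$. From $\psi_t(x,0) = 0$: all $B_n = 0$.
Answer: $\psi(x, t) = \sin(2 x) \cos(2 t) -  \sin(3 x) \cos(3 t)$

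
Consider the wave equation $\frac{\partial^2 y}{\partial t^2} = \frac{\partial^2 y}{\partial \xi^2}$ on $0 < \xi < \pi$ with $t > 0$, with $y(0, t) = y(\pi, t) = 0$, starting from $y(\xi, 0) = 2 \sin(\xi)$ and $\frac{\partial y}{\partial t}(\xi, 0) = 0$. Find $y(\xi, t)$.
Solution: Separating variables: $y = \sum [A_n \cos(\omega_n t) + B_n \sin(\omega_n t)] \sin(n\xi)$, $\omega_n = n$. From ICs: $A_1=2$.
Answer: $y(\xi, t) = 2 \sin(\xi) \cos(t)$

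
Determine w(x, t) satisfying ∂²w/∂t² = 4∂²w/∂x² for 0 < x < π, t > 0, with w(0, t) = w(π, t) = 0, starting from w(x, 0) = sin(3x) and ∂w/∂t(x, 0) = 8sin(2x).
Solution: Using separation of variables w = X(x)T(t):
Eigenfunctions: sin(nx), n = 1, 2, 3, ...
General solution: w(x, t) = Σ [A_n cos(2n t) + B_n sin(2n t)] sin(nx)
From w(x,0) = sin(3x): A_3=1. From w_t(x,0) = 8sin(2x), using w_t(x,0) = Σ ω_n B_n sin(nx) with ω_n = 2n: B_2 = 8/4 = 2.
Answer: w(x, t) = 2sin(4t)sin(2x) + sin(3x)cos(6t)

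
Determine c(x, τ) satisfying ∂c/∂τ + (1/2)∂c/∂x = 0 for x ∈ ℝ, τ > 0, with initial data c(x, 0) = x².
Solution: By characteristics (dx/dτ = 1/2), c(x,τ) = f(x - (1/2)τ) with f = c(·, 0).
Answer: c(x, τ) = x² - xτ + (1/4)τ²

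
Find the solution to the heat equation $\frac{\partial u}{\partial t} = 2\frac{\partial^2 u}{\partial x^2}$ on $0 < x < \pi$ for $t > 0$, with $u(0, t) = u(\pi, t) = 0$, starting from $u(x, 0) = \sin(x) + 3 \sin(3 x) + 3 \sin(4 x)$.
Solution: Using separation of variables $u = X(x)T(t)$:
Eigenfunctions: $\sin(nx)$, $n = 1, 2, 3, \ldots$
General solution: $u(x, t) = \sum c_n \sin(nx) e^{-2n^2 t}$
Matching $u(x,0) = \sin(x) + 3 \sin(3 x) + 3 \sin(4 x)$ term by term: $c_1=1, c_3=3, c_4=3$.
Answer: $u(x, t) = e^{-2 t} \sin(x) + 3 e^{-18 t} \sin(3 x) + 3 e^{-32 t} \sin(4 x)$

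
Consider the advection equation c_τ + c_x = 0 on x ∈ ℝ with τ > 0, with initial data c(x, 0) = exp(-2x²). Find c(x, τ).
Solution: By characteristics (dx/dτ = 1), c(x,τ) = f(x - τ) with f = c(·, 0).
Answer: c(x, τ) = exp(-2(x - τ)²)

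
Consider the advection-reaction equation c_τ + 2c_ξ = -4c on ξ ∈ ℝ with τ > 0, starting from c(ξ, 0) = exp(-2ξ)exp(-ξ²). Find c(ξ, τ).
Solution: Substitute c = exp(-2ξ)u.
Then c_ξ = exp(-2ξ)(u_ξ - 2u), c_τ = exp(-2ξ)u_τ; substituting and dividing by exp(-2ξ), the lower-order terms cancel: u_τ + 2u_ξ = 0 (standard advection equation).
Data for u: u(ξ,0) = exp(2ξ)c(ξ,0) = exp(-ξ²).
By characteristics (dξ/dτ = 2), u(ξ,τ) = f(ξ - 2τ) with f = u(·, 0).
So u(ξ,τ) = exp(-(ξ - 2τ)²), and c(ξ,τ) = exp(-2ξ)u(ξ,τ).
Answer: c(ξ, τ) = exp(-2ξ)exp(-(ξ - 2τ)²)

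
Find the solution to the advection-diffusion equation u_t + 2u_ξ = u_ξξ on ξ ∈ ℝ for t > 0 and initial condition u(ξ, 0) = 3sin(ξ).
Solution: Change to a moving frame: let η = ξ - 2t, σ = t and write u(ξ,t) = w(η,σ).
By the chain rule u_t = w_σ - 2w_η, u_ξ = w_η, u_ξξ = w_ηη.
Then u_t + 2u_ξ = w_σ: the advection term cancels and the PDE becomes the heat equation w_σ = w_ηη on η ∈ ℝ.
Initial data: w(η,0) = u(η,0) = 3sin(η).
On η ∈ ℝ each mode satisfies (sin(nη))″ = -n² sin(nη), so exp(-n²σ) sin(nη) solves the heat equation; by superposition w(η,σ) = Σ c_n exp(-n²σ) sin(nη).
Reading off the coefficients: c_1=3, so w(η,σ) = 3exp(-σ)sin(η).
Substituting back η = ξ - 2t, σ = t: u(ξ,t) = w(ξ - 2t, t).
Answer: u(ξ, t) = -3exp(-t)sin(2t - ξ)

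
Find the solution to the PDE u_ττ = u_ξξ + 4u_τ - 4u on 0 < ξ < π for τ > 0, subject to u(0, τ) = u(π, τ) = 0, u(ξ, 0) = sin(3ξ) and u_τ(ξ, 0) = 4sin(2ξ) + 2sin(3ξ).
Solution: Substitute u = exp(2τ)w.
Then u_τ = exp(2τ)(w_τ + 2w), u_ττ = exp(2τ)(w_ττ + 4w_τ + 4w), u_ξξ = exp(2τ)w_ξξ; substituting and dividing by exp(2τ), the lower-order terms cancel: w_ττ = w_ξξ (standard wave equation).
Data for w: w(ξ,0) = u(ξ,0) = sin(3ξ); w_τ(ξ,0) = u_τ(ξ,0) - 2u(ξ,0) = 4sin(2ξ). The boundary conditions carry over: w(0,τ) = w(π,τ) = 0.
Separating variables: w = Σ [A_n cos(ω_n τ) + B_n sin(ω_n τ)] sin(nξ), ω_n = n. From ICs (B_n = velocity coefficient / ω_n): A_3=1, B_2=2.
So w(ξ,τ) = 2sin(2ξ)sin(2τ) + sin(3ξ)cos(3τ), and u(ξ,τ) = exp(2τ)w(ξ,τ).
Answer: u(ξ, τ) = 2exp(2τ)sin(2ξ)sin(2τ) + exp(2τ)sin(3ξ)cos(3τ)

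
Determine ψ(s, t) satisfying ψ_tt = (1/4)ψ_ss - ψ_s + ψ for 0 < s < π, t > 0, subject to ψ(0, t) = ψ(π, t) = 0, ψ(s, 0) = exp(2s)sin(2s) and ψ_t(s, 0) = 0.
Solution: Substitute ψ = exp(2s)u.
Then ψ_s = exp(2s)(u_s + 2u), ψ_ss = exp(2s)(u_ss + 4u_s + 4u), ψ_tt = exp(2s)u_tt; substituting and dividing by exp(2s), the lower-order terms cancel: u_tt = (1/4)u_ss (standard wave equation).
Data for u: u(s,0) = exp(-2s)ψ(s,0) = sin(2s); u_t(s,0) = exp(-2s)ψ_t(s,0) = 0. The boundary conditions carry over: u(0,t) = u(π,t) = 0.
Separating variables: u = Σ [A_n cos(ω_n t) + B_n sin(ω_n t)] sin(ns), ω_n = n/2. From ICs: A_2=1.
So u(s,t) = sin(2s)cos(t), and ψ(s,t) = exp(2s)u(s,t).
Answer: ψ(s, t) = exp(2s)sin(2s)cos(t)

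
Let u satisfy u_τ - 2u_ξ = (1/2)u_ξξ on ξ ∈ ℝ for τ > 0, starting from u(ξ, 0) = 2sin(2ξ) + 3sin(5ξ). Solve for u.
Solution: Change to a moving frame: let η = ξ + 2τ, σ = τ and write u(ξ,τ) = w(η,σ).
By the chain rule u_τ = w_σ + 2w_η, u_ξ = w_η, u_ξξ = w_ηη.
Then u_τ - 2u_ξ = w_σ: the advection term cancels and the PDE becomes the heat equation w_σ = (1/2)w_ηη on η ∈ ℝ.
Initial data: w(η,0) = u(η,0) = 2sin(2η) + 3sin(5η).
On η ∈ ℝ each mode satisfies (sin(nη))″ = -n² sin(nη), so exp(-n²σ/2) sin(nη) solves the heat equation; by superposition w(η,σ) = Σ c_n exp(-n²σ/2) sin(nη).
Reading off the coefficients: c_2=2, c_5=3, so w(η,σ) = 2exp(-2σ)sin(2η) + 3exp(-25σ/2)sin(5η).
Substituting back η = ξ + 2τ, σ = τ: u(ξ,τ) = w(ξ + 2τ, τ).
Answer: u(ξ, τ) = 2exp(-2τ)sin(2ξ + 4τ) + 3exp(-25τ/2)sin(5ξ + 10τ)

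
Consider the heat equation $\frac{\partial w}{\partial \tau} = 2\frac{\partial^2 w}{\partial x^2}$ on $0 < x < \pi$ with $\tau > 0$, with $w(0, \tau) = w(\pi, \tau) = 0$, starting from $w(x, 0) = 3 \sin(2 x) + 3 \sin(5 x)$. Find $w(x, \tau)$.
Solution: Separating variables: $w = \sum c_n e^{-2n^2\tau} \sin(nx)$. From $w(x,0) = 3 \sin(2 x) + 3 \sin(5 x)$: $c_2=3, c_5=3$.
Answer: $w(x, \tau) = 3 e^{-8 \tau} \sin(2 x) + 3 e^{-50 \tau} \sin(5 x)$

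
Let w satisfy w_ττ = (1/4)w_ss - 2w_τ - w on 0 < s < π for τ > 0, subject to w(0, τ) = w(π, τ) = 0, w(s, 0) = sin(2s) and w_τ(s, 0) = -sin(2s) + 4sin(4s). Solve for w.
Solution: Substitute w = exp(-τ)u, i.e. u = exp(τ)w.
By the product rule, w_τ = exp(-τ)(u_τ - u), w_ττ = exp(-τ)(u_ττ - 2u_τ + u), w_ss = exp(-τ)u_ss.
Substituting into the PDE and dividing by exp(-τ): u_ττ - 2u_τ + u = (1/4)u_ss - 2(u_τ - u) - u.
The lower-order terms cancel, leaving the standard wave equation u_ττ = (1/4)u_ss.
Initial data for u: u(s,0) = w(s,0) = sin(2s); u_τ(s,0) = w_τ(s,0) + w(s,0) = 4sin(4s). The boundary conditions carry over: u(0,τ) = u(π,τ) = 0.
Solve for u:
  Using separation of variables u = X(s)T(τ):
  Eigenfunctions: sin(ns), n = 1, 2, 3, ...
  General solution: u(s, τ) = Σ [A_n cos(n τ/2) + B_n sin(n τ/2)] sin(ns)
  From u(s,0) = sin(2s): A_2=1. From u_τ(s,0) = 4sin(4s), using u_τ(s,0) = Σ ω_n B_n sin(ns) with ω_n = n/2: B_4 = 4/2 = 2.
Hence u(s,τ) = sin(2s)cos(τ) + 2sin(4s)sin(2τ).
Transform back: w(s,τ) = exp(-τ)u(s,τ).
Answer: w(s, τ) = exp(-τ)sin(2s)cos(τ) + 2exp(-τ)sin(4s)sin(2τ)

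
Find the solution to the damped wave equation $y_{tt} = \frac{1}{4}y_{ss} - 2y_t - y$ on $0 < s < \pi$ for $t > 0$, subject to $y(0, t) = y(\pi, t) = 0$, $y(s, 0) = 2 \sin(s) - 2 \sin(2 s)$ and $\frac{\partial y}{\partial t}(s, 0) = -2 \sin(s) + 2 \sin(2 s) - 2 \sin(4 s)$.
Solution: Substitute $y = e^{-t}u$.
Then $y_t = e^{-t}(u_t - u)$, $y_{tt} = e^{-t}(u_{tt} - 2u_t + u)$, $y_{ss} = e^{-t}u_{ss}$; substituting and dividing by $e^{-t}$, the lower-order terms cancel: $u_{tt} = \frac{1}{4}u_{ss}$ (standard wave equation).
Data for $u$: $u(s,0) = y(s,0) = 2 \sin(s) - 2 \sin(2 s)$; $u_t(s,0) = y_t(s,0) + y(s,0) = -2 \sin(4 s)$. The boundary conditions carry over: $u(0,t) = u(\pi,t) = 0$.
Separating variables: $u = \sum [A_n \cos(\omega_n t) + B_n \sin(\omega_n t)] \sin(ns)$, $\omega_n = n/2$. From ICs ($B_n$ = velocity coefficient / $\omega_n$): $A_1=2, A_2=-2, B_4=-1$.
So $u(s,t) = 2 \sin(s) \cos(t/2) - 2 \sin(2 s) \cos(t) - \sin(4 s) \sin(2 t)$, and $y(s,t) = e^{-t}u(s,t)$.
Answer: $y(s, t) = 2 e^{-t} \sin(s) \cos(t/2) - 2 e^{-t} \sin(2 s) \cos(t) -  e^{-t} \sin(4 s) \sin(2 t)$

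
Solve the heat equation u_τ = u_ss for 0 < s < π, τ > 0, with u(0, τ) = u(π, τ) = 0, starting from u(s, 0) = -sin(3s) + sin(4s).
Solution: Using separation of variables u = X(s)T(τ):
Eigenfunctions: sin(ns), n = 1, 2, 3, ...
General solution: u(s, τ) = Σ c_n sin(ns) exp(-n² τ)
Matching u(s,0) = -sin(3s) + sin(4s) term by term: c_3=-1, c_4=1.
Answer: u(s, τ) = -exp(-9τ)sin(3s) + exp(-16τ)sin(4s)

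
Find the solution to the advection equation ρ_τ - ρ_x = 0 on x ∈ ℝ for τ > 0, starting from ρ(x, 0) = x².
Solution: By method of characteristics (waves move left with speed 1):
Along characteristics x + τ = const, ρ is constant, so ρ(x,τ) = f(x + τ) with f = ρ(·, 0).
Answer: ρ(x, τ) = x² + 2xτ + τ²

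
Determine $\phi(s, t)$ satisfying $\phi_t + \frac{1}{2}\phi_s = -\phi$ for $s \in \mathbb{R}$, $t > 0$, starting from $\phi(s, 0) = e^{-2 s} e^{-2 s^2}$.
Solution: Substitute $\phi = e^{-2s}u$, i.e. $u = e^{2s}\phi$.
By the product rule, $\phi_s = e^{-2s}(u_s - 2u)$, $\phi_t = e^{-2s}u_t$.
Substituting into the PDE and dividing by $e^{-2s}$: $u_t + \frac{1}{2}(u_s - 2u) = -u$.
The lower-order terms cancel, leaving the standard advection equation $u_t + \frac{1}{2}u_s = 0$.
Initial data for $u$: $u(s,0) = e^{2s}\phi(s,0) = e^{-2 s^2}$.
Solve for $u$:
  By method of characteristics (waves move right with speed 1/2):
  Along characteristics $s - \frac{1}{2}t =$ const, $u$ is constant, so $u(s,t) = f(s - \frac{1}{2}t)$ with $f = u( \cdot , 0)$.
Hence $u(s,t) = e^{-2 (s - t/2)^2}$.
Transform back: $\phi(s,t) = e^{-2s}u(s,t)$.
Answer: $\phi(s, t) = e^{-2 s} e^{-2 (s - t/2)^2}$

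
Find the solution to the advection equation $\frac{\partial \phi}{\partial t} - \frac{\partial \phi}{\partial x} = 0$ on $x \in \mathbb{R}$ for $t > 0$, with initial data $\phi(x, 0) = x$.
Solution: By method of characteristics (waves move left with speed 1):
Along characteristics $x + t =$ const, $\phi$ is constant, so $\phi(x,t) = f(x + t)$ with $f = \phi( \cdot , 0)$.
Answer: $\phi(x, t) = t + x$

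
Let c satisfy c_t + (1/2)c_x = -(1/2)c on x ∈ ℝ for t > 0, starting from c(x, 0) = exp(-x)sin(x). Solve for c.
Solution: Substitute c = exp(-x)u.
Then c_x = exp(-x)(u_x - u), c_t = exp(-x)u_t; substituting and dividing by exp(-x), the lower-order terms cancel: u_t + (1/2)u_x = 0 (standard advection equation).
Data for u: u(x,0) = exp(x)c(x,0) = sin(x).
By characteristics (dx/dt = 1/2), u(x,t) = f(x - (1/2)t) with f = u(·, 0).
So u(x,t) = -sin(t/2 - x), and c(x,t) = exp(-x)u(x,t).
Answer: c(x, t) = -exp(-x)sin(t/2 - x)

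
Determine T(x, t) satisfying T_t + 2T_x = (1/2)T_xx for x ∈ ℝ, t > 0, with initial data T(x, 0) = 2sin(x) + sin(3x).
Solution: Moving frame: η = x - 2t, σ = t, T = u(η,σ), so T_t = u_σ - 2u_η and T_xx = u_ηη.
Hence T_t + 2T_x = u_σ and the PDE becomes the heat equation u_σ = (1/2)u_ηη on η ∈ ℝ.
Initial data: u(η,0) = T(η,0) = 2sin(η) + sin(3η). Each mode sin(nη) decays as exp(-n²σ/2) on ℝ, so u(η,σ) = Σ c_n exp(-n²σ/2) sin(nη) with c_1=2, c_3=1: u(η,σ) = 2exp(-σ/2)sin(η) + exp(-9σ/2)sin(3η).
Substituting back: T(x,t) = u(x - 2t, t).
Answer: T(x, t) = -2exp(-t/2)sin(2t - x) - exp(-9t/2)sin(6t - 3x)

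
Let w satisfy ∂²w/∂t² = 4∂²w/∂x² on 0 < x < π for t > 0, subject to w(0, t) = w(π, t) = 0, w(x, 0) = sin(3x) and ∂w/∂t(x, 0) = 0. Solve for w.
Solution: Separating variables: w = Σ [A_n cos(ω_n t) + B_n sin(ω_n t)] sin(nx), ω_n = 2n. From ICs: A_3=1.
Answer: w(x, t) = sin(3x)cos(6t)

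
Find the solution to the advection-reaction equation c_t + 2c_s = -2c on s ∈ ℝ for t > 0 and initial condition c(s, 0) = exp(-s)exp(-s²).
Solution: Substitute c = exp(-s)u.
Then c_s = exp(-s)(u_s - u), c_t = exp(-s)u_t; substituting and dividing by exp(-s), the lower-order terms cancel: u_t + 2u_s = 0 (standard advection equation).
Data for u: u(s,0) = exp(s)c(s,0) = exp(-s²).
By characteristics (ds/dt = 2), u(s,t) = f(s - 2t) with f = u(·, 0).
So u(s,t) = exp(-(s - 2t)²), and c(s,t) = exp(-s)u(s,t).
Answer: c(s, t) = exp(-s)exp(-(s - 2t)²)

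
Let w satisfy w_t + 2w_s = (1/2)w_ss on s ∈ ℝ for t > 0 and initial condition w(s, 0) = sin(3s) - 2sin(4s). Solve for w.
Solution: Change to a moving frame: let η = s - 2t, σ = t and write w(s,t) = u(η,σ).
By the chain rule w_t = u_σ - 2u_η, w_s = u_η, w_ss = u_ηη.
Then w_t + 2w_s = u_σ: the advection term cancels and the PDE becomes the heat equation u_σ = (1/2)u_ηη on η ∈ ℝ.
Initial data: u(η,0) = w(η,0) = sin(3η) - 2sin(4η).
On η ∈ ℝ each mode satisfies (sin(nη))″ = -n² sin(nη), so exp(-n²σ/2) sin(nη) solves the heat equation; by superposition u(η,σ) = Σ c_n exp(-n²σ/2) sin(nη).
Reading off the coefficients: c_3=1, c_4=-2, so u(η,σ) = -2exp(-8σ)sin(4η) + exp(-9σ/2)sin(3η).
Substituting back η = s - 2t, σ = t: w(s,t) = u(s - 2t, t).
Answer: w(s, t) = -2exp(-8t)sin(4s - 8t) + exp(-9t/2)sin(3s - 6t)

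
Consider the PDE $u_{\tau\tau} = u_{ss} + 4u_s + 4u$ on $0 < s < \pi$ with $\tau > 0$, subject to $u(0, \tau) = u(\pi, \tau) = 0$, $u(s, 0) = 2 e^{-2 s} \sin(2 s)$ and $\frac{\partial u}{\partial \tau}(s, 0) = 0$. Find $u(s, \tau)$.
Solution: Substitute $u = e^{-2s}w$, i.e. $w = e^{2s}u$.
By the product rule, $u_s = e^{-2s}(w_s - 2w)$, $u_{ss} = e^{-2s}(w_{ss} - 4w_s + 4w)$, $u_{\tau\tau} = e^{-2s}w_{\tau\tau}$.
Substituting into the PDE and dividing by $e^{-2s}$: $w_{\tau\tau} = (w_{ss} - 4w_s + 4w) + 4(w_s - 2w) + 4w$.
The lower-order terms cancel, leaving the standard wave equation $w_{\tau\tau} = w_{ss}$.
Initial data for $w$: $w(s,0) = e^{2s}u(s,0) = 2 \sin(2 s)$; $w_{\tau}(s,0) = e^{2s}u_{\tau}(s,0) = 0$. The boundary conditions carry over: $w(0,\tau) = w(\pi,\tau) = 0$.
Solve for $w$:
  Using separation of variables $w = X(s)T(\tau)$:
  Eigenfunctions: $\sin(ns)$, $n = 1, 2, 3, \ldots$
  General solution: $w(s, \tau) = \sum [A_n \cos(n \tau) + B_n \sin(n \tau)] \sin(ns)$
  From $w(s,0) = 2 \sin(2 s)$: $A_2=2$. From $w_{\tau}(s,0) = 0$: all $B_n = 0$.
Hence $w(s,\tau) = 2 \sin(2 s) \cos(2 \tau)$.
Transform back: $u(s,\tau) = e^{-2s}w(s,\tau)$.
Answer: $u(s, \tau) = 2 e^{-2 s} \sin(2 s) \cos(2 \tau)$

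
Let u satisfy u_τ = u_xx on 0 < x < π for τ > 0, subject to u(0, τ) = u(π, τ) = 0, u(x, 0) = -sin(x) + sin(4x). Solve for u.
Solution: Separating variables: u = Σ c_n exp(-n²τ) sin(nx). From u(x,0) = -sin(x) + sin(4x): c_1=-1, c_4=1.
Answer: u(x, τ) = -exp(-τ)sin(x) + exp(-16τ)sin(4x)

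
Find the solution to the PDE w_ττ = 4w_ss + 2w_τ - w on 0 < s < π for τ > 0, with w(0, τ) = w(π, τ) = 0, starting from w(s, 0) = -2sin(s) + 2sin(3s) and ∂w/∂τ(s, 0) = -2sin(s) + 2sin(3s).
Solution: Substitute w = exp(τ)u.
Then w_τ = exp(τ)(u_τ + u), w_ττ = exp(τ)(u_ττ + 2u_τ + u), w_ss = exp(τ)u_ss; substituting and dividing by exp(τ), the lower-order terms cancel: u_ττ = 4u_ss (standard wave equation).
Data for u: u(s,0) = w(s,0) = -2sin(s) + 2sin(3s); u_τ(s,0) = w_τ(s,0) - w(s,0) = 0. The boundary conditions carry over: u(0,τ) = u(π,τ) = 0.
Separating variables: u = Σ [A_n cos(ω_n τ) + B_n sin(ω_n τ)] sin(ns), ω_n = 2n. From ICs: A_1=-2, A_3=2.
So u(s,τ) = -2sin(s)cos(2τ) + 2sin(3s)cos(6τ), and w(s,τ) = exp(τ)u(s,τ).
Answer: w(s, τ) = -2exp(τ)sin(s)cos(2τ) + 2exp(τ)sin(3s)cos(6τ)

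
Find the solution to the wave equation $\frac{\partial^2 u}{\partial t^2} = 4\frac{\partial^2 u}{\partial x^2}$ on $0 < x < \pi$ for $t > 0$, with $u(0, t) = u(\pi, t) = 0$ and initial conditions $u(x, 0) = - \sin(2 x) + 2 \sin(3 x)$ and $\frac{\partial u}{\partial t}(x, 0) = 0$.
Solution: Separating variables: $u = \sum [A_n \cos(\omega_n t) + B_n \sin(\omega_n t)] \sin(nx)$, $\omega_n = 2n$. From ICs: $A_2=-1, A_3=2$.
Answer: $u(x, t) = - \sin(2 x) \cos(4 t) + 2 \sin(3 x) \cos(6 t)$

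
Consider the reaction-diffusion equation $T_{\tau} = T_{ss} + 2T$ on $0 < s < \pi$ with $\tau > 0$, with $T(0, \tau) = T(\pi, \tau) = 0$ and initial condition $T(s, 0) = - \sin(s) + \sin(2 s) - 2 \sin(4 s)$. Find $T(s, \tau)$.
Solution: Substitute $T = e^{2\tau}u$, i.e. $u = e^{-2\tau}T$.
By the product rule, $T_{\tau} = e^{2\tau}(u_{\tau} + 2u)$, $T_{ss} = e^{2\tau}u_{ss}$.
Substituting into the PDE and dividing by $e^{2\tau}$: $u_{\tau} + 2u = u_{ss} + 2u$.
The lower-order terms cancel, leaving the standard heat equation $u_{\tau} = u_{ss}$.
Initial data for $u$: $u(s,0) = T(s,0) = - \sin(s) + \sin(2 s) - 2 \sin(4 s)$. The boundary conditions carry over: $u(0,\tau) = u(\pi,\tau) = 0$.
Solve for $u$:
  Using separation of variables $u = X(s)G(\tau)$:
  Eigenfunctions: $\sin(ns)$, $n = 1, 2, 3, \ldots$
  General solution: $u(s, \tau) = \sum c_n \sin(ns) e^{-n^2 \tau}$
  Matching $u(s,0) = - \sin(s) + \sin(2 s) - 2 \sin(4 s)$ term by term: $c_1=-1, c_2=1, c_4=-2$.
Hence $u(s,\tau) = - e^{-\tau} \sin(s) + e^{-4 \tau} \sin(2 s) - 2 e^{-16 \tau} \sin(4 s)$.
Transform back: $T(s,\tau) = e^{2\tau}u(s,\tau)$.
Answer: $T(s, \tau) = - e^{\tau} \sin(s) + e^{-2 \tau} \sin(2 s) - 2 e^{-14 \tau} \sin(4 s)$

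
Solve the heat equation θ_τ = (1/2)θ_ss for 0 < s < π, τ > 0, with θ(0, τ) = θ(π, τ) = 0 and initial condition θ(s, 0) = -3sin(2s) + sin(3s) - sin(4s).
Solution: Separating variables: θ = Σ c_n exp(-n²τ/2) sin(ns). From θ(s,0) = -3sin(2s) + sin(3s) - sin(4s): c_2=-3, c_3=1, c_4=-1.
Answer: θ(s, τ) = -3exp(-2τ)sin(2s) - exp(-8τ)sin(4s) + exp(-9τ/2)sin(3s)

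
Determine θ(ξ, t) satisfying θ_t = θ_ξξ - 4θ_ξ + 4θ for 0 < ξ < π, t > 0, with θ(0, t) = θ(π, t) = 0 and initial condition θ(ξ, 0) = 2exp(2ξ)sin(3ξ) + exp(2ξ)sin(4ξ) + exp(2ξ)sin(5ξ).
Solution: Substitute θ = exp(2ξ)u.
Then θ_ξ = exp(2ξ)(u_ξ + 2u), θ_ξξ = exp(2ξ)(u_ξξ + 4u_ξ + 4u), θ_t = exp(2ξ)u_t; substituting and dividing by exp(2ξ), the lower-order terms cancel: u_t = u_ξξ (standard heat equation).
Data for u: u(ξ,0) = exp(-2ξ)θ(ξ,0) = 2sin(3ξ) + sin(4ξ) + sin(5ξ). The boundary conditions carry over: u(0,t) = u(π,t) = 0.
Separating variables: u = Σ c_n exp(-n²t) sin(nξ). From u(ξ,0) = 2sin(3ξ) + sin(4ξ) + sin(5ξ): c_3=2, c_4=1, c_5=1.
So u(ξ,t) = 2exp(-9t)sin(3ξ) + exp(-16t)sin(4ξ) + exp(-25t)sin(5ξ), and θ(ξ,t) = exp(2ξ)u(ξ,t).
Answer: θ(ξ, t) = 2exp(-9t)exp(2ξ)sin(3ξ) + exp(-16t)exp(2ξ)sin(4ξ) + exp(-25t)exp(2ξ)sin(5ξ)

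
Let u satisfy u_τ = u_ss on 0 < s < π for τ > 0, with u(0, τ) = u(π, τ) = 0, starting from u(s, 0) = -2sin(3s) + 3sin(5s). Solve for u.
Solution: Separating variables: u = Σ c_n exp(-n²τ) sin(ns). From u(s,0) = -2sin(3s) + 3sin(5s): c_3=-2, c_5=3.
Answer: u(s, τ) = -2exp(-9τ)sin(3s) + 3exp(-25τ)sin(5s)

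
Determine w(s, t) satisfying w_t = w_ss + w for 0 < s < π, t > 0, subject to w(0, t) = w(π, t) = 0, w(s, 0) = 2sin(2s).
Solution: Substitute w = exp(t)u.
Then w_t = exp(t)(u_t + u), w_ss = exp(t)u_ss; substituting and dividing by exp(t), the lower-order terms cancel: u_t = u_ss (standard heat equation).
Data for u: u(s,0) = w(s,0) = 2sin(2s). The boundary conditions carry over: u(0,t) = u(π,t) = 0.
Separating variables: u = Σ c_n exp(-n²t) sin(ns). From u(s,0) = 2sin(2s): c_2=2.
So u(s,t) = 2exp(-4t)sin(2s), and w(s,t) = exp(t)u(s,t).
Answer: w(s, t) = 2exp(-3t)sin(2s)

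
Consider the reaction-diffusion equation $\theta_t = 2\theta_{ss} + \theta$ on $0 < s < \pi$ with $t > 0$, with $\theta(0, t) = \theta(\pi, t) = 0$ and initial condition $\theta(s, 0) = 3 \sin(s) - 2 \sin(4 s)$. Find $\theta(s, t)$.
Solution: Substitute $\theta = e^{t}u$.
Then $\theta_t = e^{t}(u_t + u)$, $\theta_{ss} = e^{t}u_{ss}$; substituting and dividing by $e^{t}$, the lower-order terms cancel: $u_t = 2u_{ss}$ (standard heat equation).
Data for $u$: $u(s,0) = \theta(s,0) = 3 \sin(s) - 2 \sin(4 s)$. The boundary conditions carry over: $u(0,t) = u(\pi,t) = 0$.
Separating variables: $u = \sum c_n e^{-2n^2t} \sin(ns)$. From $u(s,0) = 3 \sin(s) - 2 \sin(4 s)$: $c_1=3, c_4=-2$.
So $u(s,t) = 3 e^{-2 t} \sin(s) - 2 e^{-32 t} \sin(4 s)$, and $\theta(s,t) = e^{t}u(s,t)$.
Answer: $\theta(s, t) = 3 e^{-t} \sin(s) - 2 e^{-31 t} \sin(4 s)$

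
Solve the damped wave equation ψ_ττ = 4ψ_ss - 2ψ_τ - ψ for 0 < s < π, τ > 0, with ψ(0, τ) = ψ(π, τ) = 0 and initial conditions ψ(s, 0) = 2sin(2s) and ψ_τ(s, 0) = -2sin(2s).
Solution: Substitute ψ = exp(-τ)u, i.e. u = exp(τ)ψ.
By the product rule, ψ_τ = exp(-τ)(u_τ - u), ψ_ττ = exp(-τ)(u_ττ - 2u_τ + u), ψ_ss = exp(-τ)u_ss.
Substituting into the PDE and dividing by exp(-τ): u_ττ - 2u_τ + u = 4u_ss - 2(u_τ - u) - u.
The lower-order terms cancel, leaving the standard wave equation u_ττ = 4u_ss.
Initial data for u: u(s,0) = ψ(s,0) = 2sin(2s); u_τ(s,0) = ψ_τ(s,0) + ψ(s,0) = 0. The boundary conditions carry over: u(0,τ) = u(π,τ) = 0.
Solve for u:
  Using separation of variables u = X(s)T(τ):
  Eigenfunctions: sin(ns), n = 1, 2, 3, ...
  General solution: u(s, τ) = Σ [A_n cos(2n τ) + B_n sin(2n τ)] sin(ns)
  From u(s,0) = 2sin(2s): A_2=2. From u_τ(s,0) = 0: all B_n = 0.
Hence u(s,τ) = 2sin(2s)cos(4τ).
Transform back: ψ(s,τ) = exp(-τ)u(s,τ).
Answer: ψ(s, τ) = 2exp(-τ)sin(2s)cos(4τ)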